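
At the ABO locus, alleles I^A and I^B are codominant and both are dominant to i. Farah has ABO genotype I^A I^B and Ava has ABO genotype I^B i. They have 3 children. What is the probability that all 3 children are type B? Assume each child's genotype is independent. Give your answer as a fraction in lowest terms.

ABO cross I^A I^B × I^B i → 1/4 A, 1/2 B, 1/4 AB.
So P(type B) = 1/2 per child.
All 3 independent: (1/2)^3 = 1/8.

1/8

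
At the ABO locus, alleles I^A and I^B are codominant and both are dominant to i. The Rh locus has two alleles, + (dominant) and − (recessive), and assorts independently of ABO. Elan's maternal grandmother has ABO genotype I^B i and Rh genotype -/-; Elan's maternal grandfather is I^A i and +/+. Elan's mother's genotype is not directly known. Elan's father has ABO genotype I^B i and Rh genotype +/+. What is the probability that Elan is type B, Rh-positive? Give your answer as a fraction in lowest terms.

1/2

Elan's mother's ABO genotype from I^B i × I^A i: 1/4 I^A I^B, 1/4 I^A i, 1/4 I^B i, 1/4 i i.
Crossing each possibility with the father I^B i and summing P(type B): 1/4·1/2 + 1/4·1/4 + 1/4·3/4 + 1/4·1/2 = 1/2.
Similarly for Rh via the mother's Rh distribution: P(Rh+) = 1.
Independent loci: 1/2 × 1 = 1/2.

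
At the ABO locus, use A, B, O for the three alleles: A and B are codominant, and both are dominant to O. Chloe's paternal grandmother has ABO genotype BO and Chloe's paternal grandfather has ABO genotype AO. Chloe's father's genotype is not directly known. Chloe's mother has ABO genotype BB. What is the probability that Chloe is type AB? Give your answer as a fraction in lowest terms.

Chloe's father's ABO genotype from BO × AO: 1/4 AB, 1/4 AO, 1/4 BO, 1/4 OO.
Crossing each possibility with the mother BB and summing P(type AB): 1/4·1/2 + 1/4·1/2 + 1/4·0 + 1/4·0 = 1/4.

1/4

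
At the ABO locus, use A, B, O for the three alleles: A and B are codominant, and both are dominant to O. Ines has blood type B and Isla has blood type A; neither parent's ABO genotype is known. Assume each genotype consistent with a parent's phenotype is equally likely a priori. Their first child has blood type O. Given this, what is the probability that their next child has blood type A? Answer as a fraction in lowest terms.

1/4

Possible genotypes: Ines ∈ {BB, BO}; Isla ∈ {AA, AO}.
Weight each parental genotype pair by prior × P(type-O child):
  BO × AO: posterior weight 1; P(next child type A) = 1/4.
Weighted sum = 1/4.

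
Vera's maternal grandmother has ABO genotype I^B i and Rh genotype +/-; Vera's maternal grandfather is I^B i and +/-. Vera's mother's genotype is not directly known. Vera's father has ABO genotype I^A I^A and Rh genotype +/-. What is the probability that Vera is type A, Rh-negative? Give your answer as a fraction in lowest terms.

Vera's mother's ABO genotype from I^B i × I^B i: 1/4 I^B I^B, 1/2 I^B i, 1/4 i i.
Crossing each possibility with the father I^A I^A and summing P(type A): 1/4·0 + 1/2·1/2 + 1/4·1 = 1/2.
Similarly for Rh via the mother's Rh distribution: P(Rh-) = 1/4.
Independent loci: 1/2 × 1/4 = 1/8.

1/8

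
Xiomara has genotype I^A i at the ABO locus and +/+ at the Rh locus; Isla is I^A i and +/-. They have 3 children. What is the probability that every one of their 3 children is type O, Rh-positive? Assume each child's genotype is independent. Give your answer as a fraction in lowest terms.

ABO cross I^A i × I^A i → 1/4 O, 3/4 A.
Rh cross +/+ × +/- → 1 Rh+; so P(type O, Rh-positive) = 1/4 × 1 = 1/4 per child.
All 3 independent: (1/4)^3 = 1/64.

1/64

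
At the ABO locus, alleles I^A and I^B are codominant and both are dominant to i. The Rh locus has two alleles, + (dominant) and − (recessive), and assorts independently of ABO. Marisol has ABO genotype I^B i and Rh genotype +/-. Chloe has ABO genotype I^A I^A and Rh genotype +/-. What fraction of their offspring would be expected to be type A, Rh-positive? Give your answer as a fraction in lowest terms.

ABO cross I^B i × I^A I^A → offspring phenotypes: 1/2 A, 1/2 AB.
Rh cross +/- × +/- → 3/4 Rh+, 1/4 Rh-.
Independent loci: P(type A, Rh-positive) = 1/2 × 3/4 = 3/8.

3/8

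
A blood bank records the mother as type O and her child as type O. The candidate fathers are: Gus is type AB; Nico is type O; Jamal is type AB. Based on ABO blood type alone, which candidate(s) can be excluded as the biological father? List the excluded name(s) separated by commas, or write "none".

A candidate is excluded only if no genotype consistent with his phenotype could produce a type O child with a type O mother.
Gus (type AB): no genotype consistent with that phenotype can produce a type-O child with a type-O mother.
Jamal (type AB): no genotype consistent with that phenotype can produce a type-O child with a type-O mother.

Gus, Jamal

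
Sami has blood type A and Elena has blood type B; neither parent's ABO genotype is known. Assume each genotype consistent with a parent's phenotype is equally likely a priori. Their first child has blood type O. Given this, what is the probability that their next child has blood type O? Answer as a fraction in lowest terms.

1/4

Possible genotypes: Sami ∈ {I^A I^A, I^A i}; Elena ∈ {I^B I^B, I^B i}.
Weight each parental genotype pair by prior × P(type-O child):
  I^A i × I^B i: posterior weight 1; P(next child type O) = 1/4.
Weighted sum = 1/4.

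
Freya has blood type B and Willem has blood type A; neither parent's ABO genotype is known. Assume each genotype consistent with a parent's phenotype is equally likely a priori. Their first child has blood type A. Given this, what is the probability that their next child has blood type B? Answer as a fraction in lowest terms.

Possible genotypes: Freya ∈ {I^B I^B, I^B i}; Willem ∈ {I^A I^A, I^A i}.
Weight each parental genotype pair by prior × P(type-A child):
  I^B i × I^A I^A: posterior weight 2/3; P(next child type B) = 0.
  I^B i × I^A i: posterior weight 1/3; P(next child type B) = 1/4.
Weighted sum = 1/12.

1/12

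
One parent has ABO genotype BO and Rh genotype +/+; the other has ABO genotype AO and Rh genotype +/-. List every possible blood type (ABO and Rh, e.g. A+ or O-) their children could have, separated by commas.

Gametes from BO × AO give offspring ABO genotypes AB, AO, BO, OO, i.e. phenotypes O, A, B, AB.
Rh cross +/+ × +/- → phenotypes Rh+.
Combining independently: O+, A+, B+, AB+.

O+, A+, B+, AB+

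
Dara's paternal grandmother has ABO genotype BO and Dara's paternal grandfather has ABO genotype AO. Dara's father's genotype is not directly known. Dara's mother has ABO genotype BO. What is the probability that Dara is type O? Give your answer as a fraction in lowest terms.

1/4

Dara's father's ABO genotype from BO × AO: 1/4 AB, 1/4 AO, 1/4 BO, 1/4 OO.
Crossing each possibility with the mother BO and summing P(type O): 1/4·0 + 1/4·1/4 + 1/4·1/4 + 1/4·1/2 = 1/4.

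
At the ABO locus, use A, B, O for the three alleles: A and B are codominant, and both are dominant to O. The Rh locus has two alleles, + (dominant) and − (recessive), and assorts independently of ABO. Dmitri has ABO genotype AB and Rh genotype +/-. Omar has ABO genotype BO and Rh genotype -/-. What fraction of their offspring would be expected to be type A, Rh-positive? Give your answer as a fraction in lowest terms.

ABO cross AB × BO → offspring phenotypes: 1/4 A, 1/2 B, 1/4 AB.
Rh cross +/- × -/- → 1/2 Rh+, 1/2 Rh-.
Independent loci: P(type A, Rh-positive) = 1/4 × 1/2 = 1/8.

1/8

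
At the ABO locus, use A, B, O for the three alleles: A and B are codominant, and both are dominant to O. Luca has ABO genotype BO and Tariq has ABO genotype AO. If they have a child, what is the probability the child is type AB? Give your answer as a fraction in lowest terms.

ABO cross BO × AO → offspring phenotypes: 1/4 O, 1/4 A, 1/4 B, 1/4 AB.
So P(type AB) = 1/4.

1/4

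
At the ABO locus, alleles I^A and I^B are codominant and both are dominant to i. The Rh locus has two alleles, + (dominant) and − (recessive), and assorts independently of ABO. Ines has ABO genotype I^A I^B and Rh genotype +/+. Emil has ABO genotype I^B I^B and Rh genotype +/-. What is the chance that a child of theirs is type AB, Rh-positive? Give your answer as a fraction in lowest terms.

ABO cross I^A I^B × I^B I^B → offspring phenotypes: 1/2 B, 1/2 AB.
Rh cross +/+ × +/- → 1 Rh+.
Independent loci: P(type AB, Rh-positive) = 1/2 × 1 = 1/2.

1/2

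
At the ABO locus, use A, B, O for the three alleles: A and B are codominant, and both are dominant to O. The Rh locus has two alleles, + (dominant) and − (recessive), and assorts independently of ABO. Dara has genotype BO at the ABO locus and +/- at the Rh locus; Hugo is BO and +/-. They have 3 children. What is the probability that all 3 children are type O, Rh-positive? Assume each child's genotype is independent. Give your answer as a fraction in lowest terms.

ABO cross BO × BO → 1/4 O, 3/4 B.
Rh cross +/- × +/- → 3/4 Rh+, 1/4 Rh-; so P(type O, Rh-positive) = 1/4 × 3/4 = 3/16 per child.
All 3 independent: (3/16)^3 = 27/4096.

27/4096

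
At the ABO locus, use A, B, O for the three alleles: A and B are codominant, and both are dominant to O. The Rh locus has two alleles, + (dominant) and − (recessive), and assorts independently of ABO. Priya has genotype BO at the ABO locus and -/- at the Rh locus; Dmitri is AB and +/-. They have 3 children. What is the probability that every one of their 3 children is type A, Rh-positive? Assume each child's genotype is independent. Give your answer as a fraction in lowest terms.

ABO cross BO × AB → 1/4 A, 1/2 B, 1/4 AB.
Rh cross -/- × +/- → 1/2 Rh+, 1/2 Rh-; so P(type A, Rh-positive) = 1/4 × 1/2 = 1/8 per child.
All 3 independent: (1/8)^3 = 1/512.

1/512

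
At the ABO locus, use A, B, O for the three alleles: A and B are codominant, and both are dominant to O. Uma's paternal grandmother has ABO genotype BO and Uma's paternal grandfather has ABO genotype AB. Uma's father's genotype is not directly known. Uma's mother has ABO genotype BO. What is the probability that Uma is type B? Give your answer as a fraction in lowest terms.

Uma's father's ABO genotype from BO × AB: 1/4 AB, 1/4 AO, 1/4 BB, 1/4 BO.
Crossing each possibility with the mother BO and summing P(type B): 1/4·1/2 + 1/4·1/4 + 1/4·1 + 1/4·3/4 = 5/8.

5/8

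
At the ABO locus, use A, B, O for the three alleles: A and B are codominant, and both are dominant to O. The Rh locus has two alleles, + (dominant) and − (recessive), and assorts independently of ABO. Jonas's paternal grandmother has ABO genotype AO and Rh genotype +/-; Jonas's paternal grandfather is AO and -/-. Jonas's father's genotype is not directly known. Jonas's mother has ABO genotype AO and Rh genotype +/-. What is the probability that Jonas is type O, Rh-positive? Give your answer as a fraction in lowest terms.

Jonas's father's ABO genotype from AO × AO: 1/4 AA, 1/2 AO, 1/4 OO.
Crossing each possibility with the mother AO and summing P(type O): 1/4·0 + 1/2·1/4 + 1/4·1/2 = 1/4.
Similarly for Rh via the father's Rh distribution: P(Rh+) = 5/8.
Independent loci: 1/4 × 5/8 = 5/32.

5/32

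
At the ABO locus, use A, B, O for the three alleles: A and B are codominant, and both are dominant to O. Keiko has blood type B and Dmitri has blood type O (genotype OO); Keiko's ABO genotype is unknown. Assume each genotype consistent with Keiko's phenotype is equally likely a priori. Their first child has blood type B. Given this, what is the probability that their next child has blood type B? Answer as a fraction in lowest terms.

Possible genotypes: Keiko ∈ {BB, BO}; Dmitri ∈ {OO}.
Weight each parental genotype pair by prior × P(type-B child):
  BB × OO: posterior weight 2/3; P(next child type B) = 1.
  BO × OO: posterior weight 1/3; P(next child type B) = 1/2.
Weighted sum = 5/6.

5/6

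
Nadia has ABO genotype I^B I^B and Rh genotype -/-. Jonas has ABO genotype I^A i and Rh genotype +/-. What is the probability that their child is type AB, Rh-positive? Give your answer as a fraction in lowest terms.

ABO cross I^B I^B × I^A i → offspring phenotypes: 1/2 B, 1/2 AB.
Rh cross -/- × +/- → 1/2 Rh+, 1/2 Rh-.
Independent loci: P(type AB, Rh-positive) = 1/2 × 1/2 = 1/4.

1/4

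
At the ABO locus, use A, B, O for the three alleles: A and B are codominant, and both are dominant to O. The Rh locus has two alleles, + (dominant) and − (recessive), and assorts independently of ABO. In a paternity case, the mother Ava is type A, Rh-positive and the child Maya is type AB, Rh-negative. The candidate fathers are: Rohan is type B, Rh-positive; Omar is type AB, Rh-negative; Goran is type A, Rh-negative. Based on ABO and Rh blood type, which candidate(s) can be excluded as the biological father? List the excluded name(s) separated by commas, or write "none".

Goran

A candidate is excluded only if no genotype consistent with his phenotype could produce a type AB, Rh-negative child with a type A, Rh-positive mother.
Goran (type A, Rh-): no genotype consistent with that phenotype can produce a type-AB Rh- child with a type-A mother.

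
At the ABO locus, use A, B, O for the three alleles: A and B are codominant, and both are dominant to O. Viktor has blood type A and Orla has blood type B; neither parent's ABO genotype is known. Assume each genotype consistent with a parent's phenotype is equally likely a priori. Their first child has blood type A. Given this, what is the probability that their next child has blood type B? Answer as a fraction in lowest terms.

Possible genotypes: Viktor ∈ {AA, AO}; Orla ∈ {BB, BO}.
Weight each parental genotype pair by prior × P(type-A child):
  AA × BO: posterior weight 2/3; P(next child type B) = 0.
  AO × BO: posterior weight 1/3; P(next child type B) = 1/4.
Weighted sum = 1/12.

1/12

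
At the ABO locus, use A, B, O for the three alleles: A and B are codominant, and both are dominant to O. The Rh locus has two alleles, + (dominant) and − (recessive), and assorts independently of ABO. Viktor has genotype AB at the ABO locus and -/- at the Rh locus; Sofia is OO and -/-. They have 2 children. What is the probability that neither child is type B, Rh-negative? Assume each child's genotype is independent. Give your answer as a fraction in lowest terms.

1/4

ABO cross AB × OO → 1/2 A, 1/2 B.
Rh cross -/- × -/- → 1 Rh-; so P(type B, Rh-negative) = 1/2 × 1 = 1/2 per child.
P(not type B, Rh-negative) = 1/2 for one child; (1/2)^2 = 1/4.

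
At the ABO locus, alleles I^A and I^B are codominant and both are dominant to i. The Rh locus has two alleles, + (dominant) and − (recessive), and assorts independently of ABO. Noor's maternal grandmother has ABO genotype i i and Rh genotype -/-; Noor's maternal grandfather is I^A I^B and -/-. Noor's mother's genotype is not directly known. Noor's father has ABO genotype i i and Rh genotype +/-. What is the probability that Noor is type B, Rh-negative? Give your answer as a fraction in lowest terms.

Noor's mother's ABO genotype from i i × I^A I^B: 1/2 I^A i, 1/2 I^B i.
Crossing each possibility with the father i i and summing P(type B): 1/2·0 + 1/2·1/2 = 1/4.
Similarly for Rh via the mother's Rh distribution: P(Rh-) = 1/2.
Independent loci: 1/4 × 1/2 = 1/8.

1/8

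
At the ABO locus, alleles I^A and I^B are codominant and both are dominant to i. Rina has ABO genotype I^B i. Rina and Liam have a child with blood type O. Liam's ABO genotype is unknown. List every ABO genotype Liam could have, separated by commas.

I^A i, I^B i, i i

For each candidate genotype of Liam, check whether crossing it with I^B i can produce every observed child phenotype.
  I^A I^A → possible child types {A, AB} ✗
  I^A I^B → possible child types {A, B, AB} ✗
  I^A i → possible child types {O, A, B, AB} ✓
  I^B I^B → possible child types {B} ✗
  I^B i → possible child types {O, B} ✓
  i i → possible child types {O, B} ✓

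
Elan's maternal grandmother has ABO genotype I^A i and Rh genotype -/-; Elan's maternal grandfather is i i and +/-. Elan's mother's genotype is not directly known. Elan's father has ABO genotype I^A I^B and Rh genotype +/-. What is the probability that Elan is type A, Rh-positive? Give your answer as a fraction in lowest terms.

Elan's mother's ABO genotype from I^A i × i i: 1/2 I^A i, 1/2 i i.
Crossing each possibility with the father I^A I^B and summing P(type A): 1/2·1/2 + 1/2·1/2 = 1/2.
Similarly for Rh via the mother's Rh distribution: P(Rh+) = 5/8.
Independent loci: 1/2 × 5/8 = 5/16.

5/16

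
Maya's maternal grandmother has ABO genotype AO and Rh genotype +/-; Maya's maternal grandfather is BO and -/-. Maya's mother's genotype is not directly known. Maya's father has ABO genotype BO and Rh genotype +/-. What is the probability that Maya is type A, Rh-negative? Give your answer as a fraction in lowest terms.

Maya's mother's ABO genotype from AO × BO: 1/4 AB, 1/4 AO, 1/4 BO, 1/4 OO.
Crossing each possibility with the father BO and summing P(type A): 1/4·1/4 + 1/4·1/4 + 1/4·0 + 1/4·0 = 1/8.
Similarly for Rh via the mother's Rh distribution: P(Rh-) = 3/8.
Independent loci: 1/8 × 3/8 = 3/64.

3/64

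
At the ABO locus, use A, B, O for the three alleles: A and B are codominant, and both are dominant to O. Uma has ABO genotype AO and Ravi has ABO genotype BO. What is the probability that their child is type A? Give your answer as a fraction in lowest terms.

ABO cross AO × BO → offspring phenotypes: 1/4 O, 1/4 A, 1/4 B, 1/4 AB.
So P(type A) = 1/4.

1/4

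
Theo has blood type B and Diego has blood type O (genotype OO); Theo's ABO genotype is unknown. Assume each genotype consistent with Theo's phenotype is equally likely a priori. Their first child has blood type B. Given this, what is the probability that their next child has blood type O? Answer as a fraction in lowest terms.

1/6

Possible genotypes: Theo ∈ {BB, BO}; Diego ∈ {OO}.
Weight each parental genotype pair by prior × P(type-B child):
  BB × OO: posterior weight 2/3; P(next child type O) = 0.
  BO × OO: posterior weight 1/3; P(next child type O) = 1/2.
Weighted sum = 1/6.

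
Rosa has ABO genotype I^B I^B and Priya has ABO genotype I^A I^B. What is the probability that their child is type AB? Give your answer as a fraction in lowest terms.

ABO cross I^B I^B × I^A I^B → offspring phenotypes: 1/2 B, 1/2 AB.
So P(type AB) = 1/2.

1/2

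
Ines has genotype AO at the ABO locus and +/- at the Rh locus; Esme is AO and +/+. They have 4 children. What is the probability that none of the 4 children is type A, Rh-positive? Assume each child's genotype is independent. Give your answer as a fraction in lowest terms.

1/256

ABO cross AO × AO → 1/4 O, 3/4 A.
Rh cross +/- × +/+ → 1 Rh+; so P(type A, Rh-positive) = 3/4 × 1 = 3/4 per child.
P(not type A, Rh-positive) = 1/4 for one child; (1/4)^4 = 1/256.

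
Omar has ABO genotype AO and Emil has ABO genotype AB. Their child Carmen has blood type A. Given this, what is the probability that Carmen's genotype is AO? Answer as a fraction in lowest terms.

1/2

Cross AO × AB → 1/4 AA, 1/4 AB, 1/4 AO, 1/4 BO.
Type-A genotypes among offspring: AA (1/4), AO (1/4); total 1/2.
P(AO | type A) = (1/4) / (1/2) = 1/2.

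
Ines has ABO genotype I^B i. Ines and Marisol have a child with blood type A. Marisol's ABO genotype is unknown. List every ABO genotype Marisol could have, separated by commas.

For each candidate genotype of Marisol, check whether crossing it with I^B i can produce every observed child phenotype.
  I^A I^A → possible child types {A, AB} ✓
  I^A I^B → possible child types {A, B, AB} ✓
  I^A i → possible child types {O, A, B, AB} ✓
  I^B I^B → possible child types {B} ✗
  I^B i → possible child types {O, B} ✗
  i i → possible child types {O, B} ✗

I^A I^A, I^A I^B, I^A i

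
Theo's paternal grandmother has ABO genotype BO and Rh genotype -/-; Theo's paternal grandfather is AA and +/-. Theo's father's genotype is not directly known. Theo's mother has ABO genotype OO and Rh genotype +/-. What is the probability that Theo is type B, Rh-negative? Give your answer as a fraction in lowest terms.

Theo's father's ABO genotype from BO × AA: 1/2 AB, 1/2 AO.
Crossing each possibility with the mother OO and summing P(type B): 1/2·1/2 + 1/2·0 = 1/4.
Similarly for Rh via the father's Rh distribution: P(Rh-) = 3/8.
Independent loci: 1/4 × 3/8 = 3/32.

3/32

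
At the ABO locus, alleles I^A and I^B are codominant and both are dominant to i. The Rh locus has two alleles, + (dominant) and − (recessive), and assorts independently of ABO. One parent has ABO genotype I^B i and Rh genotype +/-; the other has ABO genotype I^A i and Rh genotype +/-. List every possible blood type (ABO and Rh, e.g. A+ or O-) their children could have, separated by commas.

Gametes from I^B i × I^A i give offspring ABO genotypes I^A I^B, I^A i, I^B i, i i, i.e. phenotypes O, A, B, AB.
Rh cross +/- × +/- → phenotypes Rh+, Rh-.
Combining independently: O+, O-, A+, A-, B+, B-, AB+, AB-.

O+, O-, A+, A-, B+, B-, AB+, AB-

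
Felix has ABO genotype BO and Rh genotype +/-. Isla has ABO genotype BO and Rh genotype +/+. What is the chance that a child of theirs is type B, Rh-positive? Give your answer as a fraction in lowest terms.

3/4

ABO cross BO × BO → offspring phenotypes: 1/4 O, 3/4 B.
Rh cross +/- × +/+ → 1 Rh+.
Independent loci: P(type B, Rh-positive) = 3/4 × 1 = 3/4.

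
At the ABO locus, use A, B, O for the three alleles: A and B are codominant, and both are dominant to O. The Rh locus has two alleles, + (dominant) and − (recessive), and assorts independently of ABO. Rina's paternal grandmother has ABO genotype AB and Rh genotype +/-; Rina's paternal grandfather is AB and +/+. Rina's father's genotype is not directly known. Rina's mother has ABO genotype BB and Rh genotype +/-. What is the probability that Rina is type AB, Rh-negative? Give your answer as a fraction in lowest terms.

Rina's father's ABO genotype from AB × AB: 1/4 AA, 1/2 AB, 1/4 BB.
Crossing each possibility with the mother BB and summing P(type AB): 1/4·1 + 1/2·1/2 + 1/4·0 = 1/2.
Similarly for Rh via the father's Rh distribution: P(Rh-) = 1/8.
Independent loci: 1/2 × 1/8 = 1/16.

1/16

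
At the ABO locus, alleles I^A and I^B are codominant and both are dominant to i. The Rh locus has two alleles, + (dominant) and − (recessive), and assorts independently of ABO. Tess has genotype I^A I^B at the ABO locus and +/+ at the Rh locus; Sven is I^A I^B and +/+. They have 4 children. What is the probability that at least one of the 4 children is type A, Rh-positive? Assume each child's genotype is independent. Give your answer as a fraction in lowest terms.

175/256

ABO cross I^A I^B × I^A I^B → 1/4 A, 1/4 B, 1/2 AB.
Rh cross +/+ × +/+ → 1 Rh+; so P(type A, Rh-positive) = 1/4 × 1 = 1/4 per child.
P(none) = (3/4)^4 = 81/256; P(at least one) = 1 − 81/256 = 175/256.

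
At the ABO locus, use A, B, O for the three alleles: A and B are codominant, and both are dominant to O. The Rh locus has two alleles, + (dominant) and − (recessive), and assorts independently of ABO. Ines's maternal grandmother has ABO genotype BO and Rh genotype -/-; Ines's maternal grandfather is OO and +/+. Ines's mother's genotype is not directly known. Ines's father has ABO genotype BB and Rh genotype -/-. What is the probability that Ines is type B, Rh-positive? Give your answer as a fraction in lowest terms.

1/2

Ines's mother's ABO genotype from BO × OO: 1/2 BO, 1/2 OO.
Crossing each possibility with the father BB and summing P(type B): 1/2·1 + 1/2·1 = 1.
Similarly for Rh via the mother's Rh distribution: P(Rh+) = 1/2.
Independent loci: 1 × 1/2 = 1/2.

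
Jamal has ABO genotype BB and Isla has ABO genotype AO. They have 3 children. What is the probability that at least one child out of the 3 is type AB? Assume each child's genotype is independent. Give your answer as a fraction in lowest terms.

ABO cross BB × AO → 1/2 B, 1/2 AB.
So P(type AB) = 1/2 per child.
P(none) = (1/2)^3 = 1/8; P(at least one) = 1 − 1/8 = 7/8.

7/8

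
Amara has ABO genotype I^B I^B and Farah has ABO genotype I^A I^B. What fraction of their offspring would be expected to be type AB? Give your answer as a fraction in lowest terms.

1/2

ABO cross I^B I^B × I^A I^B → offspring phenotypes: 1/2 B, 1/2 AB.
So P(type AB) = 1/2.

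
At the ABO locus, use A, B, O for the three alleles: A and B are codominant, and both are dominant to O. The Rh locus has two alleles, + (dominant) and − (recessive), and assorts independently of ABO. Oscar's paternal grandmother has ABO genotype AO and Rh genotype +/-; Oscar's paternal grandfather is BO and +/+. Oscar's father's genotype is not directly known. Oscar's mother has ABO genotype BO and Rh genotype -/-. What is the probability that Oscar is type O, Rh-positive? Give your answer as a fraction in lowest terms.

3/16

Oscar's father's ABO genotype from AO × BO: 1/4 AB, 1/4 AO, 1/4 BO, 1/4 OO.
Crossing each possibility with the mother BO and summing P(type O): 1/4·0 + 1/4·1/4 + 1/4·1/4 + 1/4·1/2 = 1/4.
Similarly for Rh via the father's Rh distribution: P(Rh+) = 3/4.
Independent loci: 1/4 × 3/4 = 3/16.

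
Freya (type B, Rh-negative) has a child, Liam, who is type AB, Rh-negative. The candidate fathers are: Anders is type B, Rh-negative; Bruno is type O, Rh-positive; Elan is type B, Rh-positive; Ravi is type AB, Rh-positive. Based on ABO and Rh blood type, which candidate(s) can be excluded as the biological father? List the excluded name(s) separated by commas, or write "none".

A candidate is excluded only if no genotype consistent with his phenotype could produce a type AB, Rh-negative child with a type B, Rh-negative mother.
Anders (type B, Rh-): no genotype consistent with that phenotype can produce a type-AB Rh- child with a type-B mother.
Bruno (type O, Rh+): no genotype consistent with that phenotype can produce a type-AB Rh- child with a type-B mother.
Elan (type B, Rh+): no genotype consistent with that phenotype can produce a type-AB Rh- child with a type-B mother.

Anders, Bruno, Elan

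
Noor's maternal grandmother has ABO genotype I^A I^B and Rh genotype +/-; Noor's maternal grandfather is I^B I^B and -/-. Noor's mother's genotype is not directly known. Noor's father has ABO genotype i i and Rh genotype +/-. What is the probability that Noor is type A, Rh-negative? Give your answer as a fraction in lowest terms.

Noor's mother's ABO genotype from I^A I^B × I^B I^B: 1/2 I^A I^B, 1/2 I^B I^B.
Crossing each possibility with the father i i and summing P(type A): 1/2·1/2 + 1/2·0 = 1/4.
Similarly for Rh via the mother's Rh distribution: P(Rh-) = 3/8.
Independent loci: 1/4 × 3/8 = 3/32.

3/32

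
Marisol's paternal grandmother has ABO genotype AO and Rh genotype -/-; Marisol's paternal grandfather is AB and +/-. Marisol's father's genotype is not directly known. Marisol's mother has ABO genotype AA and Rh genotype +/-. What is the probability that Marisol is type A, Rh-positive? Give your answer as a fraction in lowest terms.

15/32

Marisol's father's ABO genotype from AO × AB: 1/4 AA, 1/4 AB, 1/4 AO, 1/4 BO.
Crossing each possibility with the mother AA and summing P(type A): 1/4·1 + 1/4·1/2 + 1/4·1 + 1/4·1/2 = 3/4.
Similarly for Rh via the father's Rh distribution: P(Rh+) = 5/8.
Independent loci: 3/4 × 5/8 = 15/32.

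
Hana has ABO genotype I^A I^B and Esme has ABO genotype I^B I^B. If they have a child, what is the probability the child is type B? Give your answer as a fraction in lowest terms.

ABO cross I^A I^B × I^B I^B → offspring phenotypes: 1/2 B, 1/2 AB.
So P(type B) = 1/2.

1/2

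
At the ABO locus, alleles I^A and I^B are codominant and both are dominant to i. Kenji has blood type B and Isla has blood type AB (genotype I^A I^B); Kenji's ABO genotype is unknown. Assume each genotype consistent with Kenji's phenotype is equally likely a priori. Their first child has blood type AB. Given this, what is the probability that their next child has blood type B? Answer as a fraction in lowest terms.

Possible genotypes: Kenji ∈ {I^B I^B, I^B i}; Isla ∈ {I^A I^B}.
Weight each parental genotype pair by prior × P(type-AB child):
  I^B I^B × I^A I^B: posterior weight 2/3; P(next child type B) = 1/2.
  I^B i × I^A I^B: posterior weight 1/3; P(next child type B) = 1/2.
Weighted sum = 1/2.

1/2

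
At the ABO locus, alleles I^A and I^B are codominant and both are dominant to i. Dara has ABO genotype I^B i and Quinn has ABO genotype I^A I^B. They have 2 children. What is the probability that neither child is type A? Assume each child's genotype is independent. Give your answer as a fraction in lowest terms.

ABO cross I^B i × I^A I^B → 1/4 A, 1/2 B, 1/4 AB.
So P(type A) = 1/4 per child.
P(not type A) = 3/4 for one child; (3/4)^2 = 9/16.

9/16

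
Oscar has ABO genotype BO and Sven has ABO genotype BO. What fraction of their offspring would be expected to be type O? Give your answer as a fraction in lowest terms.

1/4

ABO cross BO × BO → offspring phenotypes: 1/4 O, 3/4 B.
So P(type O) = 1/4.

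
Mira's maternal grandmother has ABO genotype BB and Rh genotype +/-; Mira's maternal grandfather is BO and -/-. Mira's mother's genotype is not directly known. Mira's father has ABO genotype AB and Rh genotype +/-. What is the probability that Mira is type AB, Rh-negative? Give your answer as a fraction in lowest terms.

Mira's mother's ABO genotype from BB × BO: 1/2 BB, 1/2 BO.
Crossing each possibility with the father AB and summing P(type AB): 1/2·1/2 + 1/2·1/4 = 3/8.
Similarly for Rh via the mother's Rh distribution: P(Rh-) = 3/8.
Independent loci: 3/8 × 3/8 = 9/64.

9/64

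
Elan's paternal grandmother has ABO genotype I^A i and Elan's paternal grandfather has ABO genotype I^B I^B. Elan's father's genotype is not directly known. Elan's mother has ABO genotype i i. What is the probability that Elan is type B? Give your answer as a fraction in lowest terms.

1/2

Elan's father's ABO genotype from I^A i × I^B I^B: 1/2 I^A I^B, 1/2 I^B i.
Crossing each possibility with the mother i i and summing P(type B): 1/2·1/2 + 1/2·1/2 = 1/2.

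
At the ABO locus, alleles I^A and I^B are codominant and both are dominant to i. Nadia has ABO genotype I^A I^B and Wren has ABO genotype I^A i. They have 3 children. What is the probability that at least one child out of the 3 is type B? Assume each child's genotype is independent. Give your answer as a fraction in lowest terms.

37/64

ABO cross I^A I^B × I^A i → 1/2 A, 1/4 B, 1/4 AB.
So P(type B) = 1/4 per child.
P(none) = (3/4)^3 = 27/64; P(at least one) = 1 − 27/64 = 37/64.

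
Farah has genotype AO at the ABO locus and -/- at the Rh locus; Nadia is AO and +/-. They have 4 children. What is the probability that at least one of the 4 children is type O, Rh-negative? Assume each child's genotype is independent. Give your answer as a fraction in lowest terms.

ABO cross AO × AO → 1/4 O, 3/4 A.
Rh cross -/- × +/- → 1/2 Rh+, 1/2 Rh-; so P(type O, Rh-negative) = 1/4 × 1/2 = 1/8 per child.
P(none) = (7/8)^4 = 2401/4096; P(at least one) = 1 − 2401/4096 = 1695/4096.

1695/4096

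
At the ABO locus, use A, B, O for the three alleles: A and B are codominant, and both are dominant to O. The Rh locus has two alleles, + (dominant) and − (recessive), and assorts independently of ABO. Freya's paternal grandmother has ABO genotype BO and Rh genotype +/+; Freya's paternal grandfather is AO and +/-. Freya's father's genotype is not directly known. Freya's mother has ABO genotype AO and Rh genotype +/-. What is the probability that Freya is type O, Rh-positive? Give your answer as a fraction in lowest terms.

Freya's father's ABO genotype from BO × AO: 1/4 AB, 1/4 AO, 1/4 BO, 1/4 OO.
Crossing each possibility with the mother AO and summing P(type O): 1/4·0 + 1/4·1/4 + 1/4·1/4 + 1/4·1/2 = 1/4.
Similarly for Rh via the father's Rh distribution: P(Rh+) = 7/8.
Independent loci: 1/4 × 7/8 = 7/32.

7/32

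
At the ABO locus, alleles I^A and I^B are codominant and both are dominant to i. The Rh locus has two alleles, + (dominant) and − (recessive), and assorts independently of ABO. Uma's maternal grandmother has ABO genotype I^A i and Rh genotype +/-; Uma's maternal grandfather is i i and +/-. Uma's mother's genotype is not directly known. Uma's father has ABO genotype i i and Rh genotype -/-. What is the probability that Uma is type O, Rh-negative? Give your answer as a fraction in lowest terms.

Uma's mother's ABO genotype from I^A i × i i: 1/2 I^A i, 1/2 i i.
Crossing each possibility with the father i i and summing P(type O): 1/2·1/2 + 1/2·1 = 3/4.
Similarly for Rh via the mother's Rh distribution: P(Rh-) = 1/2.
Independent loci: 3/4 × 1/2 = 3/8.

3/8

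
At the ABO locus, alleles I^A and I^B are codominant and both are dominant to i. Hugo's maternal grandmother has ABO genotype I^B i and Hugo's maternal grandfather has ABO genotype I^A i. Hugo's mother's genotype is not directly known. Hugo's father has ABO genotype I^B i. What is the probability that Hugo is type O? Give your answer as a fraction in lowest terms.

Hugo's mother's ABO genotype from I^B i × I^A i: 1/4 I^A I^B, 1/4 I^A i, 1/4 I^B i, 1/4 i i.
Crossing each possibility with the father I^B i and summing P(type O): 1/4·0 + 1/4·1/4 + 1/4·1/4 + 1/4·1/2 = 1/4.

1/4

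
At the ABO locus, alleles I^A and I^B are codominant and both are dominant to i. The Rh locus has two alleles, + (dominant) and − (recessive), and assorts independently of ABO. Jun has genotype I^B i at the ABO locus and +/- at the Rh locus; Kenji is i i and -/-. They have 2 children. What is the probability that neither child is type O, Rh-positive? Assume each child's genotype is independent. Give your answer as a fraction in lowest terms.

9/16

ABO cross I^B i × i i → 1/2 O, 1/2 B.
Rh cross +/- × -/- → 1/2 Rh+, 1/2 Rh-; so P(type O, Rh-positive) = 1/2 × 1/2 = 1/4 per child.
P(not type O, Rh-positive) = 3/4 for one child; (3/4)^2 = 9/16.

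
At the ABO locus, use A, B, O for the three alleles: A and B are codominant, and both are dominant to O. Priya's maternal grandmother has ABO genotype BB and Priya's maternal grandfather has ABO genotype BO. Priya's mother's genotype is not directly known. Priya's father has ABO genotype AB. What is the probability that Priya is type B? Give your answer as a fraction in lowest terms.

Priya's mother's ABO genotype from BB × BO: 1/2 BB, 1/2 BO.
Crossing each possibility with the father AB and summing P(type B): 1/2·1/2 + 1/2·1/2 = 1/2.

1/2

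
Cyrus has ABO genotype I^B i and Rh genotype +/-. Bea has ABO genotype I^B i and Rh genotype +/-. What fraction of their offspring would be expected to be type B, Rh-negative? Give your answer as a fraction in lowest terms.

3/16

ABO cross I^B i × I^B i → offspring phenotypes: 1/4 O, 3/4 B.
Rh cross +/- × +/- → 3/4 Rh+, 1/4 Rh-.
Independent loci: P(type B, Rh-negative) = 3/4 × 1/4 = 3/16.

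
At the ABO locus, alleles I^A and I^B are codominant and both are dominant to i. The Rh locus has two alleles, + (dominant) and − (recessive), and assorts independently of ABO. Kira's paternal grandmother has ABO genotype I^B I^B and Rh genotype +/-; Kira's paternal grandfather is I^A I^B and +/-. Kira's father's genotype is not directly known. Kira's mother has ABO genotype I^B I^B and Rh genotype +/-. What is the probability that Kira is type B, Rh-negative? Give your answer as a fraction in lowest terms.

Kira's father's ABO genotype from I^B I^B × I^A I^B: 1/2 I^A I^B, 1/2 I^B I^B.
Crossing each possibility with the mother I^B I^B and summing P(type B): 1/2·1/2 + 1/2·1 = 3/4.
Similarly for Rh via the father's Rh distribution: P(Rh-) = 1/4.
Independent loci: 3/4 × 1/4 = 3/16.

3/16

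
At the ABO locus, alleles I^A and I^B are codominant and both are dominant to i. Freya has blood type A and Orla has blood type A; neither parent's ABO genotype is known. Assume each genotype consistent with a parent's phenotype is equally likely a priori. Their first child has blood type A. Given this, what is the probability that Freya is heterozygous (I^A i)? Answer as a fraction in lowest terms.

7/15

Possible genotypes: Freya ∈ {I^A I^A, I^A i}; Orla ∈ {I^A I^A, I^A i}.
Weight each parental genotype pair by prior × P(type-A child):
  I^A I^A × I^A I^A: posterior weight 4/15.
  I^A I^A × I^A i: posterior weight 4/15.
  I^A i × I^A I^A: posterior weight 4/15.
  I^A i × I^A i: posterior weight 1/5.
Sum the posterior weight over pairs where Freya is I^A i: 7/15.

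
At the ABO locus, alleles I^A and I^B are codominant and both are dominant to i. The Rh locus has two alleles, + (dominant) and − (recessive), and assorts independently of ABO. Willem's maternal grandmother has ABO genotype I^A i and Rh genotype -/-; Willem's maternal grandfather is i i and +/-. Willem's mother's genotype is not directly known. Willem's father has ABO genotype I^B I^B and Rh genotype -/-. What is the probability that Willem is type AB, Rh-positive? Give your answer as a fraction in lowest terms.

Willem's mother's ABO genotype from I^A i × i i: 1/2 I^A i, 1/2 i i.
Crossing each possibility with the father I^B I^B and summing P(type AB): 1/2·1/2 + 1/2·0 = 1/4.
Similarly for Rh via the mother's Rh distribution: P(Rh+) = 1/4.
Independent loci: 1/4 × 1/4 = 1/16.

1/16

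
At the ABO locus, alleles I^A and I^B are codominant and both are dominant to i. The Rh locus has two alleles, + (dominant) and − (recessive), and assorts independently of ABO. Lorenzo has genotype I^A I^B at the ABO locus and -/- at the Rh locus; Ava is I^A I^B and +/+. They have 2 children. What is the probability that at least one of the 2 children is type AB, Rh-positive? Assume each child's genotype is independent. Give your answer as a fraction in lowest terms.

ABO cross I^A I^B × I^A I^B → 1/4 A, 1/4 B, 1/2 AB.
Rh cross -/- × +/+ → 1 Rh+; so P(type AB, Rh-positive) = 1/2 × 1 = 1/2 per child.
P(none) = (1/2)^2 = 1/4; P(at least one) = 1 − 1/4 = 3/4.

3/4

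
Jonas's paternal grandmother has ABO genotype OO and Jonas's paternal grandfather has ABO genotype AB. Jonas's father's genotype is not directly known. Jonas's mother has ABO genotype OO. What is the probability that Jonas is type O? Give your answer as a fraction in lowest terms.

1/2

Jonas's father's ABO genotype from OO × AB: 1/2 AO, 1/2 BO.
Crossing each possibility with the mother OO and summing P(type O): 1/2·1/2 + 1/2·1/2 = 1/2.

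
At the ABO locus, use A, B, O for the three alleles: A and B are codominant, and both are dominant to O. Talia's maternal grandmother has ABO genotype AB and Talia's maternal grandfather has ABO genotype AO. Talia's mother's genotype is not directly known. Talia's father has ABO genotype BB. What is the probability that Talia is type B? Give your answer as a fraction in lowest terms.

Talia's mother's ABO genotype from AB × AO: 1/4 AA, 1/4 AB, 1/4 AO, 1/4 BO.
Crossing each possibility with the father BB and summing P(type B): 1/4·0 + 1/4·1/2 + 1/4·1/2 + 1/4·1 = 1/2.

1/2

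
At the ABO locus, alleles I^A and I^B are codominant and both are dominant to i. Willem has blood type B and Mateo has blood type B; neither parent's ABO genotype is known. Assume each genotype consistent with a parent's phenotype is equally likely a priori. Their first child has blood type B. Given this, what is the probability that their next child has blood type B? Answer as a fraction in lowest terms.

19/20

Possible genotypes: Willem ∈ {I^B I^B, I^B i}; Mateo ∈ {I^B I^B, I^B i}.
Weight each parental genotype pair by prior × P(type-B child):
  I^B I^B × I^B I^B: posterior weight 4/15; P(next child type B) = 1.
  I^B I^B × I^B i: posterior weight 4/15; P(next child type B) = 1.
  I^B i × I^B I^B: posterior weight 4/15; P(next child type B) = 1.
  I^B i × I^B i: posterior weight 1/5; P(next child type B) = 3/4.
Weighted sum = 19/20.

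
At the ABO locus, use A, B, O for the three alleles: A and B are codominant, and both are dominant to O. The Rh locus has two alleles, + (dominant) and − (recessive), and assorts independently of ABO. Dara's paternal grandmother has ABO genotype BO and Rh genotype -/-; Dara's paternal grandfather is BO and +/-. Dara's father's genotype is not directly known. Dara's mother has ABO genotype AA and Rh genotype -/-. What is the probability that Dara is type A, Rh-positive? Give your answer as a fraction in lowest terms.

Dara's father's ABO genotype from BO × BO: 1/4 BB, 1/2 BO, 1/4 OO.
Crossing each possibility with the mother AA and summing P(type A): 1/4·0 + 1/2·1/2 + 1/4·1 = 1/2.
Similarly for Rh via the father's Rh distribution: P(Rh+) = 1/4.
Independent loci: 1/2 × 1/4 = 1/8.

1/8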